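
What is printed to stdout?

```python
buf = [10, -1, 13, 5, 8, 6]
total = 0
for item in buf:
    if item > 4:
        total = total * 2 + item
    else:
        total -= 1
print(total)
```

item=10: >4, total = 0*2+10 = 10
item=-1: not >4, total = 10-1 = 9
item=13: >4, total = 9*2+13 = 31
item=5: >4, total = 31*2+5 = 67
item=8: >4, total = 67*2+8 = 142
item=6: >4, total = 142*2+6 = 290

290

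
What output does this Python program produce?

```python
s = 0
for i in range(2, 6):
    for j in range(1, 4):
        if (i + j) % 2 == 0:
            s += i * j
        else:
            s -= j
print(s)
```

i=2,j=1: odd sum, s = 0-1 = -1
i=2,j=2: even sum, s = (-1)+4 = 3
i=2,j=3: odd sum, s = 3-3 = 0
i=3,j=1: even sum, s = 0+3 = 3
i=3,j=2: odd sum, s = 3-2 = 1
i=3,j=3: even sum, s = 1+9 = 10
i=4,j=1: odd sum, s = 10-1 = 9
i=4,j=2: even sum, s = 9+8 = 17
i=4,j=3: odd sum, s = 17-3 = 14
i=5,j=1: even sum, s = 14+5 = 19
i=5,j=2: odd sum, s = 19-2 = 17
i=5,j=3: even sum, s = 17+15 = 32

32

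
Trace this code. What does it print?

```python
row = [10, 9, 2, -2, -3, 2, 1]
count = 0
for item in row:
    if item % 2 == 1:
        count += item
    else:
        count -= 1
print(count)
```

item=10: not odd, count = 0-1 = -1
item=9: odd, count = (-1)+9 = 8
item=2: not odd, count = 8-1 = 7
item=-2: not odd, count = 7-1 = 6
item=-3: odd, count = 6+(-3) = 3
item=2: not odd, count = 3-1 = 2
item=1: odd, count = 2+1 = 3

3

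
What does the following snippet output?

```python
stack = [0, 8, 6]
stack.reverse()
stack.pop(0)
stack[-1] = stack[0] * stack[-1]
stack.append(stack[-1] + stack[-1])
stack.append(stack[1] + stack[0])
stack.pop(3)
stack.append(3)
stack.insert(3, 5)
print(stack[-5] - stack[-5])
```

reverse → [6, 8, 0]
pop(0) removes 6 → [8, 0]
stack[-1] = stack[0]*stack[-1] = 8*0 = 0 → [8, 0]
append stack[-1]+stack[-1] = 0+0 = 0 → [8, 0, 0]
append stack[1]+stack[0] = 0+8 = 8 → [8, 0, 0, 8]
pop(3) removes 8 → [8, 0, 0]
append 3 → [8, 0, 0, 3]
insert 5 at 3 → [8, 0, 0, 5, 3]
stack[-5]-stack[-5] = 8-8 = 0

0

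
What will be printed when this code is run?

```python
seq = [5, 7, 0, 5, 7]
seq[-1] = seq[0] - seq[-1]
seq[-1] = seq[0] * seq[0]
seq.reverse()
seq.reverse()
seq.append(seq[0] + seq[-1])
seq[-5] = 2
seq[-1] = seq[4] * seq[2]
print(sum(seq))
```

seq[-1] = seq[0]-seq[-1] = 5-7 = -2 → [5, 7, 0, 5, -2]
seq[-1] = seq[0]*seq[0] = 5*5 = 25 → [5, 7, 0, 5, 25]
reverse → [25, 5, 0, 7, 5]
reverse → [5, 7, 0, 5, 25]
append seq[0]+seq[-1] = 5+25 = 30 → [5, 7, 0, 5, 25, 30]
seq[-5] = 2 → [5, 2, 0, 5, 25, 30]
seq[-1] = seq[4]*seq[2] = 25*0 = 0 → [5, 2, 0, 5, 25, 0]
sum = 37

37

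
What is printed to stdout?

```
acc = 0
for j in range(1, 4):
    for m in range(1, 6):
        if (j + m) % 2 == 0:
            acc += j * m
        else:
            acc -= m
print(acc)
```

27

j=1,m=1: even sum, acc = 0+1 = 1
j=1,m=2: odd sum, acc = 1-2 = -1
j=1,m=3: even sum, acc = (-1)+3 = 2
j=1,m=4: odd sum, acc = 2-4 = -2
j=1,m=5: even sum, acc = (-2)+5 = 3
j=2,m=1: odd sum, acc = 3-1 = 2
j=2,m=2: even sum, acc = 2+4 = 6
j=2,m=3: odd sum, acc = 6-3 = 3
j=2,m=4: even sum, acc = 3+8 = 11
j=2,m=5: odd sum, acc = 11-5 = 6
j=3,m=1: even sum, acc = 6+3 = 9
j=3,m=2: odd sum, acc = 9-2 = 7
j=3,m=3: even sum, acc = 7+9 = 16
j=3,m=4: odd sum, acc = 16-4 = 12
j=3,m=5: even sum, acc = 12+15 = 27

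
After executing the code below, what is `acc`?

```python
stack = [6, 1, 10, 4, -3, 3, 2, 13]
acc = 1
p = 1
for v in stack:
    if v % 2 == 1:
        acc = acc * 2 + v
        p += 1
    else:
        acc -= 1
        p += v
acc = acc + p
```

v=6: not odd, acc = 1-1 = 0; p=7
v=1: odd, acc = 0*2+1 = 1; p=8
v=10: not odd, acc = 1-1 = 0; p=18
v=4: not odd, acc = 0-1 = -1; p=22
v=-3: odd, acc = (-1)*2+(-3) = -5; p=23
v=3: odd, acc = (-5)*2+3 = -7; p=24
v=2: not odd, acc = (-7)-1 = -8; p=26
v=13: odd, acc = (-8)*2+13 = -3; p=27
acc+p = (-3)+27 = 24

24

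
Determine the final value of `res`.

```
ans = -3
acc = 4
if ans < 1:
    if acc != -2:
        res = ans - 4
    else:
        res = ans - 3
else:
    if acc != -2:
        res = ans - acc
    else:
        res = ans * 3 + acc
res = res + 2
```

ans=-3, acc=4
ans < 1 is True; acc != -2 is True
→ res = ans - 4 = -7
res = (-7)+2 = -5

-5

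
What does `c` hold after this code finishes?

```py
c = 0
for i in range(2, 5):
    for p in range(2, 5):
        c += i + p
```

i=2,p=2: c = 0+4 = 4
i=2,p=3: c = 4+5 = 9
i=2,p=4: c = 9+6 = 15
i=3,p=2: c = 15+5 = 20
i=3,p=3: c = 20+6 = 26
i=3,p=4: c = 26+7 = 33
i=4,p=2: c = 33+6 = 39
i=4,p=3: c = 39+7 = 46
i=4,p=4: c = 46+8 = 54

54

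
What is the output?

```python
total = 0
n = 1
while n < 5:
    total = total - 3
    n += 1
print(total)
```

n=1: total = 0-3 = -3
n=2: total = (-3)-3 = -6
n=3: total = (-6)-3 = -9
n=4: total = (-9)-3 = -12

-12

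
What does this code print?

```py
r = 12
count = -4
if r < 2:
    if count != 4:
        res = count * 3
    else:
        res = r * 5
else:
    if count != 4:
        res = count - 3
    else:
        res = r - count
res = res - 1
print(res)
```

r=12, count=-4
r < 2 is False; count != 4 is True
→ res = count - 3 = -7
res = (-7)-1 = -8

-8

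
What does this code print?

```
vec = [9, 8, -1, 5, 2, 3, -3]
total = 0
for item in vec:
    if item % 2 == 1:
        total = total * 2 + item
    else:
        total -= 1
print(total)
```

item=9: odd, total = 0*2+9 = 9
item=8: not odd, total = 9-1 = 8
item=-1: odd, total = 8*2+(-1) = 15
item=5: odd, total = 15*2+5 = 35
item=2: not odd, total = 35-1 = 34
item=3: odd, total = 34*2+3 = 71
item=-3: odd, total = 71*2+(-3) = 139

139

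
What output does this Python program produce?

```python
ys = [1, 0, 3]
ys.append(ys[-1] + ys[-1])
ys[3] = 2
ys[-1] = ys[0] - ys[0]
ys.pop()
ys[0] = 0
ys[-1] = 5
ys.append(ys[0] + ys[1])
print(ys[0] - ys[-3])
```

0

append ys[-1]+ys[-1] = 3+3 = 6 → [1, 0, 3, 6]
ys[3] = 2 → [1, 0, 3, 2]
ys[-1] = ys[0]-ys[0] = 1-1 = 0 → [1, 0, 3, 0]
pop() removes 0 → [1, 0, 3]
ys[0] = 0 → [0, 0, 3]
ys[-1] = 5 → [0, 0, 5]
append ys[0]+ys[1] = 0+0 = 0 → [0, 0, 5, 0]
ys[0]-ys[-3] = 0-0 = 0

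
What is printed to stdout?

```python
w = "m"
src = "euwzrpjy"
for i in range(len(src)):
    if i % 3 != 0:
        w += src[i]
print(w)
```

muwrpy

i=0: skip
i=1: add 'u' → 'mu'
i=2: add 'w' → 'muw'
i=3: skip
i=4: add 'r' → 'muwr'
i=5: add 'p' → 'muwrp'
i=6: skip
i=7: add 'y' → 'muwrpy'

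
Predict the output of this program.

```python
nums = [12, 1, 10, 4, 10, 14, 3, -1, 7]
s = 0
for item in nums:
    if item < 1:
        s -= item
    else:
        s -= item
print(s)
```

-60

item=12: not <1, s = 0-12 = -12
item=1: not <1, s = (-12)-1 = -13
item=10: not <1, s = (-13)-10 = -23
item=4: not <1, s = (-23)-4 = -27
item=10: not <1, s = (-27)-10 = -37
item=14: not <1, s = (-37)-14 = -51
item=3: not <1, s = (-51)-3 = -54
item=-1: <1, s = (-54)-(-1) = -53
item=7: not <1, s = (-53)-7 = -60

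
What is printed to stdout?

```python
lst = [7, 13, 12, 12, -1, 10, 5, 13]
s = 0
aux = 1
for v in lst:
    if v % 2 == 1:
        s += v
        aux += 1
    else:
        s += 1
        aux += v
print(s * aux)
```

1600

v=7: odd, s = 0+7 = 7; aux=2
v=13: odd, s = 7+13 = 20; aux=3
v=12: not odd, s = 20+1 = 21; aux=15
v=12: not odd, s = 21+1 = 22; aux=27
v=-1: odd, s = 22+(-1) = 21; aux=28
v=10: not odd, s = 21+1 = 22; aux=38
v=5: odd, s = 22+5 = 27; aux=39
v=13: odd, s = 27+13 = 40; aux=40
s*aux = 40*40 = 1600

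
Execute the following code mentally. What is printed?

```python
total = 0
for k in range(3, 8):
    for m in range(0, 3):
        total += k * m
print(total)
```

k=3,m=0: total = 0+0 = 0
k=3,m=1: total = 0+3 = 3
k=3,m=2: total = 3+6 = 9
k=4,m=0: total = 9+0 = 9
k=4,m=1: total = 9+4 = 13
k=4,m=2: total = 13+8 = 21
k=5,m=0: total = 21+0 = 21
k=5,m=1: total = 21+5 = 26
k=5,m=2: total = 26+10 = 36
k=6,m=0: total = 36+0 = 36
k=6,m=1: total = 36+6 = 42
k=6,m=2: total = 42+12 = 54
k=7,m=0: total = 54+0 = 54
k=7,m=1: total = 54+7 = 61
k=7,m=2: total = 61+14 = 75

75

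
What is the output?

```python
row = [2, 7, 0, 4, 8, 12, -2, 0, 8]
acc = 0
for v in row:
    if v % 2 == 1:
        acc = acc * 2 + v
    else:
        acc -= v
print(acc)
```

-27

v=2: not odd, acc = 0-2 = -2
v=7: odd, acc = (-2)*2+7 = 3
v=0: not odd, acc = 3-0 = 3
v=4: not odd, acc = 3-4 = -1
v=8: not odd, acc = (-1)-8 = -9
v=12: not odd, acc = (-9)-12 = -21
v=-2: not odd, acc = (-21)-(-2) = -19
v=0: not odd, acc = (-19)-0 = -19
v=8: not odd, acc = (-19)-8 = -27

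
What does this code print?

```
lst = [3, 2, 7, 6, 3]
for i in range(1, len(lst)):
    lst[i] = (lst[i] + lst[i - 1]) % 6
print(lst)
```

i=1: lst[1] = (2+3)%6 = 5 → [3, 5, 7, 6, 3]
i=2: lst[2] = (7+5)%6 = 0 → [3, 5, 0, 6, 3]
i=3: lst[3] = (6+0)%6 = 0 → [3, 5, 0, 0, 3]
i=4: lst[4] = (3+0)%6 = 3 → [3, 5, 0, 0, 3]

[3, 5, 0, 0, 3]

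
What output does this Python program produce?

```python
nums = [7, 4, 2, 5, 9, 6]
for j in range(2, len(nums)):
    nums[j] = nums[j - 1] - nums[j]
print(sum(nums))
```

j=2: nums[2] = 4-2 = 2 → [7, 4, 2, 5, 9, 6]
j=3: nums[3] = 2-5 = -3 → [7, 4, 2, -3, 9, 6]
j=4: nums[4] = (-3)-9 = -12 → [7, 4, 2, -3, -12, 6]
j=5: nums[5] = (-12)-6 = -18 → [7, 4, 2, -3, -12, -18]
sum = -20

-20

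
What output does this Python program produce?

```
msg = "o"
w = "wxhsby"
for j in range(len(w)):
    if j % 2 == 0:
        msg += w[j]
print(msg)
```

j=0: add 'w' → 'ow'
j=1: skip
j=2: add 'h' → 'owh'
j=3: skip
j=4: add 'b' → 'owhb'
j=5: skip

owhb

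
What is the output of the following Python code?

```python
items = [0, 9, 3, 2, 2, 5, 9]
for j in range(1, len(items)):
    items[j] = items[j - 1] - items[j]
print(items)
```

j=1: items[1] = 0-9 = -9 → [0, -9, 3, 2, 2, 5, 9]
j=2: items[2] = (-9)-3 = -12 → [0, -9, -12, 2, 2, 5, 9]
j=3: items[3] = (-12)-2 = -14 → [0, -9, -12, -14, 2, 5, 9]
j=4: items[4] = (-14)-2 = -16 → [0, -9, -12, -14, -16, 5, 9]
j=5: items[5] = (-16)-5 = -21 → [0, -9, -12, -14, -16, -21, 9]
j=6: items[6] = (-21)-9 = -30 → [0, -9, -12, -14, -16, -21, -30]

[0, -9, -12, -14, -16, -21, -30]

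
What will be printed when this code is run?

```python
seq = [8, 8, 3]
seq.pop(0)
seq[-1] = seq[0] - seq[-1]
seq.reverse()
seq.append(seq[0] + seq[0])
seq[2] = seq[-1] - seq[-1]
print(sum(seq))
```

pop(0) removes 8 → [8, 3]
seq[-1] = seq[0]-seq[-1] = 8-3 = 5 → [8, 5]
reverse → [5, 8]
append seq[0]+seq[0] = 5+5 = 10 → [5, 8, 10]
seq[2] = seq[-1]-seq[-1] = 10-10 = 0 → [5, 8, 0]
sum = 13

13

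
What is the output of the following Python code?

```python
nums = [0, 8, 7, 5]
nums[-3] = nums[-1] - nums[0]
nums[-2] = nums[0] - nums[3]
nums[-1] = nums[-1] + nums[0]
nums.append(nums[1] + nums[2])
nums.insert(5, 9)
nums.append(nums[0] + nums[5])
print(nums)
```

[0, 5, -5, 5, 0, 9, 9]

nums[-3] = nums[-1]-nums[0] = 5-0 = 5 → [0, 5, 7, 5]
nums[-2] = nums[0]-nums[3] = 0-5 = -5 → [0, 5, -5, 5]
nums[-1] = nums[-1]+nums[0] = 5+0 = 5 → [0, 5, -5, 5]
append nums[1]+nums[2] = 5+(-5) = 0 → [0, 5, -5, 5, 0]
insert 9 at 5 → [0, 5, -5, 5, 0, 9]
append nums[0]+nums[5] = 0+9 = 9 → [0, 5, -5, 5, 0, 9, 9]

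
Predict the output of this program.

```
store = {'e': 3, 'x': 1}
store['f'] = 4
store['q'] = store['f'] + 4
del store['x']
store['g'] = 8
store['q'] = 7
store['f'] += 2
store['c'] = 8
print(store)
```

{'e': 3, 'f': 6, 'q': 7, 'g': 8, 'c': 8}

store['f'] = 4 → {'e': 3, 'x': 1, 'f': 4}
store['q'] = store['f']+4 = 8 → {'e': 3, 'x': 1, 'f': 4, 'q': 8}
del 'x' → {'e': 3, 'f': 4, 'q': 8}
store['g'] = 8 → {'e': 3, 'f': 4, 'q': 8, 'g': 8}
store['q'] = 7 → {'e': 3, 'f': 4, 'q': 7, 'g': 8}
store['f'] = 4+2 = 6 → {'e': 3, 'f': 6, 'q': 7, 'g': 8}
store['c'] = 8 → {'e': 3, 'f': 6, 'q': 7, 'g': 8, 'c': 8}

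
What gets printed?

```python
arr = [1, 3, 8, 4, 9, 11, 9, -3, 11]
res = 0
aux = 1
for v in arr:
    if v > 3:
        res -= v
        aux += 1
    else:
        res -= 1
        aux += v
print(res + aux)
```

v=1: not >3, res = 0-1 = -1; aux=2
v=3: not >3, res = (-1)-1 = -2; aux=5
v=8: >3, res = (-2)-8 = -10; aux=6
v=4: >3, res = (-10)-4 = -14; aux=7
v=9: >3, res = (-14)-9 = -23; aux=8
v=11: >3, res = (-23)-11 = -34; aux=9
v=9: >3, res = (-34)-9 = -43; aux=10
v=-3: not >3, res = (-43)-1 = -44; aux=7
v=11: >3, res = (-44)-11 = -55; aux=8
res+aux = (-55)+8 = -47

-47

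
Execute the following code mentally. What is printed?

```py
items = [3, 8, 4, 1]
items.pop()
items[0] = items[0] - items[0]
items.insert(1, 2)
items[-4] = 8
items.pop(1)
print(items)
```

pop() removes 1 → [3, 8, 4]
items[0] = items[0]-items[0] = 3-3 = 0 → [0, 8, 4]
insert 2 at 1 → [0, 2, 8, 4]
items[-4] = 8 → [8, 2, 8, 4]
pop(1) removes 2 → [8, 8, 4]

[8, 8, 4]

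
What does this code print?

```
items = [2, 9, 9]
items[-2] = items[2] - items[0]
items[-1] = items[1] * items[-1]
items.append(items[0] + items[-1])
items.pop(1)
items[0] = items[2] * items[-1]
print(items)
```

items[-2] = items[2]-items[0] = 9-2 = 7 → [2, 7, 9]
items[-1] = items[1]*items[-1] = 7*9 = 63 → [2, 7, 63]
append items[0]+items[-1] = 2+63 = 65 → [2, 7, 63, 65]
pop(1) removes 7 → [2, 63, 65]
items[0] = items[2]*items[-1] = 65*65 = 4225 → [4225, 63, 65]

[4225, 63, 65]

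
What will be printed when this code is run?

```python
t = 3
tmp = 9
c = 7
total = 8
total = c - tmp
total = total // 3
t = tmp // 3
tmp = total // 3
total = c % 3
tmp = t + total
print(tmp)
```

total = 7-9 = -2
total = (-2)//3 = -1
t = 9//3 = 3
tmp = (-1)//3 = -1
total = 7%3 = 1
tmp = 3+1 = 4

4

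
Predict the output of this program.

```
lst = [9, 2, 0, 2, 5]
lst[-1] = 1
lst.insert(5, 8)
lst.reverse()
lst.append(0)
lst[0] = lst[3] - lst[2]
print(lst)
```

[-2, 1, 2, 0, 2, 9, 0]

lst[-1] = 1 → [9, 2, 0, 2, 1]
insert 8 at 5 → [9, 2, 0, 2, 1, 8]
reverse → [8, 1, 2, 0, 2, 9]
append 0 → [8, 1, 2, 0, 2, 9, 0]
lst[0] = lst[3]-lst[2] = 0-2 = -2 → [-2, 1, 2, 0, 2, 9, 0]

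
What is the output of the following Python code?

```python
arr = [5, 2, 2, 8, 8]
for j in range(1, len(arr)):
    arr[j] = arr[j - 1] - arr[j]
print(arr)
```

[5, 3, 1, -7, -15]

j=1: arr[1] = 5-2 = 3 → [5, 3, 2, 8, 8]
j=2: arr[2] = 3-2 = 1 → [5, 3, 1, 8, 8]
j=3: arr[3] = 1-8 = -7 → [5, 3, 1, -7, 8]
j=4: arr[4] = (-7)-8 = -15 → [5, 3, 1, -7, -15]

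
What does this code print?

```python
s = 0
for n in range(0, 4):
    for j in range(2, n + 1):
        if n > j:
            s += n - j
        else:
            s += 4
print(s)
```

n=2,j=2: not 2>2, s = 0+4 = 4
n=3,j=2: 3>2, s = 4+1 = 5
n=3,j=3: not 3>3, s = 5+4 = 9

9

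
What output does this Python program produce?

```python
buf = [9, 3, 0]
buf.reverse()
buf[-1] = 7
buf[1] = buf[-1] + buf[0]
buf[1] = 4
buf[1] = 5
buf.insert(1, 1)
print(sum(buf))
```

reverse → [0, 3, 9]
buf[-1] = 7 → [0, 3, 7]
buf[1] = buf[-1]+buf[0] = 7+0 = 7 → [0, 7, 7]
buf[1] = 4 → [0, 4, 7]
buf[1] = 5 → [0, 5, 7]
insert 1 at 1 → [0, 1, 5, 7]
sum = 13

13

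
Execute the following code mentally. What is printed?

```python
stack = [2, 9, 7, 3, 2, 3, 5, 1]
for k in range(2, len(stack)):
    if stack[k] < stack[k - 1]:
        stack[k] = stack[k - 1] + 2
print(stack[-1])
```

21

k=2: 7<9, stack[2] = 9+2 = 11 → [2, 9, 11, 3, 2, 3, 5, 1]
k=3: 3<11, stack[3] = 11+2 = 13 → [2, 9, 11, 13, 2, 3, 5, 1]
k=4: 2<13, stack[4] = 13+2 = 15 → [2, 9, 11, 13, 15, 3, 5, 1]
k=5: 3<15, stack[5] = 15+2 = 17 → [2, 9, 11, 13, 15, 17, 5, 1]
k=6: 5<17, stack[6] = 17+2 = 19 → [2, 9, 11, 13, 15, 17, 19, 1]
k=7: 1<19, stack[7] = 19+2 = 21 → [2, 9, 11, 13, 15, 17, 19, 21]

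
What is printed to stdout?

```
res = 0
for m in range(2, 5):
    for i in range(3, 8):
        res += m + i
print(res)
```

m=2,i=3: res = 0+5 = 5
m=2,i=4: res = 5+6 = 11
m=2,i=5: res = 11+7 = 18
m=2,i=6: res = 18+8 = 26
m=2,i=7: res = 26+9 = 35
m=3,i=3: res = 35+6 = 41
m=3,i=4: res = 41+7 = 48
m=3,i=5: res = 48+8 = 56
m=3,i=6: res = 56+9 = 65
m=3,i=7: res = 65+10 = 75
m=4,i=3: res = 75+7 = 82
m=4,i=4: res = 82+8 = 90
m=4,i=5: res = 90+9 = 99
m=4,i=6: res = 99+10 = 109
m=4,i=7: res = 109+11 = 120

120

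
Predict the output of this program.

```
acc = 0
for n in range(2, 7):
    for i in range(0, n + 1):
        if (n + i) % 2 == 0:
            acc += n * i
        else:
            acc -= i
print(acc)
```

135

n=2,i=0: even sum, acc = 0+0 = 0
n=2,i=1: odd sum, acc = 0-1 = -1
n=2,i=2: even sum, acc = (-1)+4 = 3
n=3,i=0: odd sum, acc = 3-0 = 3
n=3,i=1: even sum, acc = 3+3 = 6
n=3,i=2: odd sum, acc = 6-2 = 4
n=3,i=3: even sum, acc = 4+9 = 13
n=4,i=0: even sum, acc = 13+0 = 13
n=4,i=1: odd sum, acc = 13-1 = 12
n=4,i=2: even sum, acc = 12+8 = 20
n=4,i=3: odd sum, acc = 20-3 = 17
n=4,i=4: even sum, acc = 17+16 = 33
n=5,i=0: odd sum, acc = 33-0 = 33
n=5,i=1: even sum, acc = 33+5 = 38
n=5,i=2: odd sum, acc = 38-2 = 36
n=5,i=3: even sum, acc = 36+15 = 51
n=5,i=4: odd sum, acc = 51-4 = 47
n=5,i=5: even sum, acc = 47+25 = 72
n=6,i=0: even sum, acc = 72+0 = 72
n=6,i=1: odd sum, acc = 72-1 = 71
n=6,i=2: even sum, acc = 71+12 = 83
n=6,i=3: odd sum, acc = 83-3 = 80
n=6,i=4: even sum, acc = 80+24 = 104
n=6,i=5: odd sum, acc = 104-5 = 99
n=6,i=6: even sum, acc = 99+36 = 135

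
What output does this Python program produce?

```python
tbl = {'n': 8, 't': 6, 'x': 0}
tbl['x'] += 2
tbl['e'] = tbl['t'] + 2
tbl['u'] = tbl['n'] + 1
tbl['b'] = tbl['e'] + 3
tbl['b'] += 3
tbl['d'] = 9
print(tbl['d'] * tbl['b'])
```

126

tbl['x'] = 0+2 = 2 → {'n': 8, 't': 6, 'x': 2}
tbl['e'] = tbl['t']+2 = 8 → {'n': 8, 't': 6, 'x': 2, 'e': 8}
tbl['u'] = tbl['n']+1 = 9 → {'n': 8, 't': 6, 'x': 2, 'e': 8, 'u': 9}
tbl['b'] = tbl['e']+3 = 11 → {'n': 8, 't': 6, 'x': 2, 'e': 8, 'u': 9, 'b': 11}
tbl['b'] = 11+3 = 14 → {'n': 8, 't': 6, 'x': 2, 'e': 8, 'u': 9, 'b': 14}
tbl['d'] = 9 → {'n': 8, 't': 6, 'x': 2, 'e': 8, 'u': 9, 'b': 14, 'd': 9}
tbl['d']*tbl['b'] = 9*14 = 126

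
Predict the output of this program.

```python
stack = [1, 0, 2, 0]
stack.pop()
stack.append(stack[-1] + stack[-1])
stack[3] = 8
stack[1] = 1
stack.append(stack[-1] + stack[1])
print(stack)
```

pop() removes 0 → [1, 0, 2]
append stack[-1]+stack[-1] = 2+2 = 4 → [1, 0, 2, 4]
stack[3] = 8 → [1, 0, 2, 8]
stack[1] = 1 → [1, 1, 2, 8]
append stack[-1]+stack[1] = 8+1 = 9 → [1, 1, 2, 8, 9]

[1, 1, 2, 8, 9]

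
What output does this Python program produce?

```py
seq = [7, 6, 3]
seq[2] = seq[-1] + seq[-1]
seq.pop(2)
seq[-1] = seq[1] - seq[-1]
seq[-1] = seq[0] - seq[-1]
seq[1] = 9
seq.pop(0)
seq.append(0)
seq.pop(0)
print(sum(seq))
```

seq[2] = seq[-1]+seq[-1] = 3+3 = 6 → [7, 6, 6]
pop(2) removes 6 → [7, 6]
seq[-1] = seq[1]-seq[-1] = 6-6 = 0 → [7, 0]
seq[-1] = seq[0]-seq[-1] = 7-0 = 7 → [7, 7]
seq[1] = 9 → [7, 9]
pop(0) removes 7 → [9]
append 0 → [9, 0]
pop(0) removes 9 → [0]
sum = 0

0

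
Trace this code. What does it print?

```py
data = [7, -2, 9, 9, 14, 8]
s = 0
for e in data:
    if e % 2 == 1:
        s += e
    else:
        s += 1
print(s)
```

e=7: odd, s = 0+7 = 7
e=-2: not odd, s = 7+1 = 8
e=9: odd, s = 8+9 = 17
e=9: odd, s = 17+9 = 26
e=14: not odd, s = 26+1 = 27
e=8: not odd, s = 27+1 = 28

28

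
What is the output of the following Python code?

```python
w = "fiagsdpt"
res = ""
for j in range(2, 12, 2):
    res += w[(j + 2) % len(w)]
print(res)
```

spfas

j=2: add w[4]='s' → 's'
j=4: add w[6]='p' → 'sp'
j=6: add w[0]='f' → 'spf'
j=8: add w[2]='a' → 'spfa'
j=10: add w[4]='s' → 'spfas'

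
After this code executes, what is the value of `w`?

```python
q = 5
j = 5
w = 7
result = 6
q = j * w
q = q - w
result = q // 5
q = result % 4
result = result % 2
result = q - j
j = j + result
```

7

q = 5*7 = 35
q = 35-7 = 28
result = 28//5 = 5
q = 5%4 = 1
result = 5%2 = 1
result = 1-5 = -4
j = 5+(-4) = 1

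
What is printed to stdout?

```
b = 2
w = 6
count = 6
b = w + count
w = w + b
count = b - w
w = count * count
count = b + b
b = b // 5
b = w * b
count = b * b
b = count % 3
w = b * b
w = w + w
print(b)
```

b = 6+6 = 12
w = 6+12 = 18
count = 12-18 = -6
w = (-6)*(-6) = 36
count = 12+12 = 24
b = 12//5 = 2
b = 36*2 = 72
count = 72*72 = 5184
b = 5184%3 = 0
w = 0*0 = 0
w = 0+0 = 0

0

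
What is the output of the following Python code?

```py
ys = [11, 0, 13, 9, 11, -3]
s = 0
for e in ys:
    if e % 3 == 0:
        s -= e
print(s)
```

-6

e=11: not %3==0
e=0: %3==0, s = 0-0 = 0
e=13: not %3==0
e=9: %3==0, s = 0-9 = -9
e=11: not %3==0
e=-3: %3==0, s = (-9)-(-3) = -6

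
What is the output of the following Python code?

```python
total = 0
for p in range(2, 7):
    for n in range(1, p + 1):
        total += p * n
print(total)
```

p=2,n=1: total = 0+2 = 2
p=2,n=2: total = 2+4 = 6
p=3,n=1: total = 6+3 = 9
p=3,n=2: total = 9+6 = 15
p=3,n=3: total = 15+9 = 24
p=4,n=1: total = 24+4 = 28
p=4,n=2: total = 28+8 = 36
p=4,n=3: total = 36+12 = 48
p=4,n=4: total = 48+16 = 64
p=5,n=1: total = 64+5 = 69
p=5,n=2: total = 69+10 = 79
p=5,n=3: total = 79+15 = 94
p=5,n=4: total = 94+20 = 114
p=5,n=5: total = 114+25 = 139
p=6,n=1: total = 139+6 = 145
p=6,n=2: total = 145+12 = 157
p=6,n=3: total = 157+18 = 175
p=6,n=4: total = 175+24 = 199
p=6,n=5: total = 199+30 = 229
p=6,n=6: total = 229+36 = 265

265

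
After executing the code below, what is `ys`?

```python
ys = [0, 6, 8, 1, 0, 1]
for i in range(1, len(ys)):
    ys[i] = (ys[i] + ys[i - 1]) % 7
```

[0, 6, 0, 1, 1, 2]

i=1: ys[1] = (6+0)%7 = 6 → [0, 6, 8, 1, 0, 1]
i=2: ys[2] = (8+6)%7 = 0 → [0, 6, 0, 1, 0, 1]
i=3: ys[3] = (1+0)%7 = 1 → [0, 6, 0, 1, 0, 1]
i=4: ys[4] = (0+1)%7 = 1 → [0, 6, 0, 1, 1, 1]
i=5: ys[5] = (1+1)%7 = 2 → [0, 6, 0, 1, 1, 2]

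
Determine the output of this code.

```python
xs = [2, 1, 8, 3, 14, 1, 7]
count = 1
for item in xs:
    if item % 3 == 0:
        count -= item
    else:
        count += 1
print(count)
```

4

item=2: not %3==0, count = 1+1 = 2
item=1: not %3==0, count = 2+1 = 3
item=8: not %3==0, count = 3+1 = 4
item=3: %3==0, count = 4-3 = 1
item=14: not %3==0, count = 1+1 = 2
item=1: not %3==0, count = 2+1 = 3
item=7: not %3==0, count = 3+1 = 4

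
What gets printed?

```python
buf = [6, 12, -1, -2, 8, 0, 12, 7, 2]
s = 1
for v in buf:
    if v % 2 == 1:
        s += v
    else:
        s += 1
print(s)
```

14

v=6: not odd, s = 1+1 = 2
v=12: not odd, s = 2+1 = 3
v=-1: odd, s = 3+(-1) = 2
v=-2: not odd, s = 2+1 = 3
v=8: not odd, s = 3+1 = 4
v=0: not odd, s = 4+1 = 5
v=12: not odd, s = 5+1 = 6
v=7: odd, s = 6+7 = 13
v=2: not odd, s = 13+1 = 14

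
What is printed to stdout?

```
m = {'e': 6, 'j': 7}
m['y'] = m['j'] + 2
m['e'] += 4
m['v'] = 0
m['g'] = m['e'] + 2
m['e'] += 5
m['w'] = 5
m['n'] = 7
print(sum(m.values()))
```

m['y'] = m['j']+2 = 9 → {'e': 6, 'j': 7, 'y': 9}
m['e'] = 6+4 = 10 → {'e': 10, 'j': 7, 'y': 9}
m['v'] = 0 → {'e': 10, 'j': 7, 'y': 9, 'v': 0}
m['g'] = m['e']+2 = 12 → {'e': 10, 'j': 7, 'y': 9, 'v': 0, 'g': 12}
m['e'] = 10+5 = 15 → {'e': 15, 'j': 7, 'y': 9, 'v': 0, 'g': 12}
m['w'] = 5 → {'e': 15, 'j': 7, 'y': 9, 'v': 0, 'g': 12, 'w': 5}
m['n'] = 7 → {'e': 15, 'j': 7, 'y': 9, 'v': 0, 'g': 12, 'w': 5, 'n': 7}
sum of values = 55

55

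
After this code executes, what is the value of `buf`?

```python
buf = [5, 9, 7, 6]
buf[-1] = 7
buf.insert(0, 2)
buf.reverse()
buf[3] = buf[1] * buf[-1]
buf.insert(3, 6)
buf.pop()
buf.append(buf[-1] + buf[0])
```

[7, 7, 9, 6, 14, 21]

buf[-1] = 7 → [5, 9, 7, 7]
insert 2 at 0 → [2, 5, 9, 7, 7]
reverse → [7, 7, 9, 5, 2]
buf[3] = buf[1]*buf[-1] = 7*2 = 14 → [7, 7, 9, 14, 2]
insert 6 at 3 → [7, 7, 9, 6, 14, 2]
pop() removes 2 → [7, 7, 9, 6, 14]
append buf[-1]+buf[0] = 14+7 = 21 → [7, 7, 9, 6, 14, 21]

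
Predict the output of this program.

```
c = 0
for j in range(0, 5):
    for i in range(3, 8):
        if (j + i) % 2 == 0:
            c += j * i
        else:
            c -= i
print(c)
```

j=0,i=3: odd sum, c = 0-3 = -3
j=0,i=4: even sum, c = (-3)+0 = -3
j=0,i=5: odd sum, c = (-3)-5 = -8
j=0,i=6: even sum, c = (-8)+0 = -8
j=0,i=7: odd sum, c = (-8)-7 = -15
j=1,i=3: even sum, c = (-15)+3 = -12
j=1,i=4: odd sum, c = (-12)-4 = -16
j=1,i=5: even sum, c = (-16)+5 = -11
j=1,i=6: odd sum, c = (-11)-6 = -17
j=1,i=7: even sum, c = (-17)+7 = -10
j=2,i=3: odd sum, c = (-10)-3 = -13
j=2,i=4: even sum, c = (-13)+8 = -5
j=2,i=5: odd sum, c = (-5)-5 = -10
j=2,i=6: even sum, c = (-10)+12 = 2
j=2,i=7: odd sum, c = 2-7 = -5
j=3,i=3: even sum, c = (-5)+9 = 4
j=3,i=4: odd sum, c = 4-4 = 0
j=3,i=5: even sum, c = 0+15 = 15
j=3,i=6: odd sum, c = 15-6 = 9
j=3,i=7: even sum, c = 9+21 = 30
j=4,i=3: odd sum, c = 30-3 = 27
j=4,i=4: even sum, c = 27+16 = 43
j=4,i=5: odd sum, c = 43-5 = 38
j=4,i=6: even sum, c = 38+24 = 62
j=4,i=7: odd sum, c = 62-7 = 55

55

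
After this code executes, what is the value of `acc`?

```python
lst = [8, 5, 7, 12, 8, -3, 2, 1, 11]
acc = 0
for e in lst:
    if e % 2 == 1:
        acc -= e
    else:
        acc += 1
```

e=8: not odd, acc = 0+1 = 1
e=5: odd, acc = 1-5 = -4
e=7: odd, acc = (-4)-7 = -11
e=12: not odd, acc = (-11)+1 = -10
e=8: not odd, acc = (-10)+1 = -9
e=-3: odd, acc = (-9)-(-3) = -6
e=2: not odd, acc = (-6)+1 = -5
e=1: odd, acc = (-5)-1 = -6
e=11: odd, acc = (-6)-11 = -17

-17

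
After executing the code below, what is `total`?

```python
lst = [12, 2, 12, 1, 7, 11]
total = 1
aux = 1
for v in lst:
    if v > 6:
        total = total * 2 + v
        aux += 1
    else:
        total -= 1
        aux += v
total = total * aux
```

v=12: >6, total = 1*2+12 = 14; aux=2
v=2: not >6, total = 14-1 = 13; aux=4
v=12: >6, total = 13*2+12 = 38; aux=5
v=1: not >6, total = 38-1 = 37; aux=6
v=7: >6, total = 37*2+7 = 81; aux=7
v=11: >6, total = 81*2+11 = 173; aux=8
total*aux = 173*8 = 1384

1384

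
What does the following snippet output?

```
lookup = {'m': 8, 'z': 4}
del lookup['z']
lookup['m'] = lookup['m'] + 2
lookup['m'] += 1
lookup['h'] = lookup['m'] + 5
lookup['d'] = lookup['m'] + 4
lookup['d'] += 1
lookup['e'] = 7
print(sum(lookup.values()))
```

del 'z' → {'m': 8}
lookup['m'] = lookup['m']+2 = 10 → {'m': 10}
lookup['m'] = 10+1 = 11 → {'m': 11}
lookup['h'] = lookup['m']+5 = 16 → {'m': 11, 'h': 16}
lookup['d'] = lookup['m']+4 = 15 → {'m': 11, 'h': 16, 'd': 15}
lookup['d'] = 15+1 = 16 → {'m': 11, 'h': 16, 'd': 16}
lookup['e'] = 7 → {'m': 11, 'h': 16, 'd': 16, 'e': 7}
sum of values = 50

50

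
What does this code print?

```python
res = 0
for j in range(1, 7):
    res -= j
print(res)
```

-21

j=1: res = 0-1 = -1
j=2: res = (-1)-2 = -3
j=3: res = (-3)-3 = -6
j=4: res = (-6)-4 = -10
j=5: res = (-10)-5 = -15
j=6: res = (-15)-6 = -21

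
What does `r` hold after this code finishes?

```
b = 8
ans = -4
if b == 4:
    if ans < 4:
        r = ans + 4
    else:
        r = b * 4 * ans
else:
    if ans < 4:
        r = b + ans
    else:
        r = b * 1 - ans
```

4

b=8, ans=-4
b == 4 is False; ans < 4 is True
→ r = b + ans = 4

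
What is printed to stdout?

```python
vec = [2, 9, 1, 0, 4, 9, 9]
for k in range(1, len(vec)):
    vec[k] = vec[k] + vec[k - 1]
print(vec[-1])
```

k=1: vec[1] = 9+2 = 11 → [2, 11, 1, 0, 4, 9, 9]
k=2: vec[2] = 1+11 = 12 → [2, 11, 12, 0, 4, 9, 9]
k=3: vec[3] = 0+12 = 12 → [2, 11, 12, 12, 4, 9, 9]
k=4: vec[4] = 4+12 = 16 → [2, 11, 12, 12, 16, 9, 9]
k=5: vec[5] = 9+16 = 25 → [2, 11, 12, 12, 16, 25, 9]
k=6: vec[6] = 9+25 = 34 → [2, 11, 12, 12, 16, 25, 34]

34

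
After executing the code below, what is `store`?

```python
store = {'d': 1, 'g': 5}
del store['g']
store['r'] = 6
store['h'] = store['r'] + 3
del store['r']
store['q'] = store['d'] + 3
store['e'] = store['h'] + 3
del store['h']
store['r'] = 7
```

del 'g' → {'d': 1}
store['r'] = 6 → {'d': 1, 'r': 6}
store['h'] = store['r']+3 = 9 → {'d': 1, 'r': 6, 'h': 9}
del 'r' → {'d': 1, 'h': 9}
store['q'] = store['d']+3 = 4 → {'d': 1, 'h': 9, 'q': 4}
store['e'] = store['h']+3 = 12 → {'d': 1, 'h': 9, 'q': 4, 'e': 12}
del 'h' → {'d': 1, 'q': 4, 'e': 12}
store['r'] = 7 → {'d': 1, 'q': 4, 'e': 12, 'r': 7}

{'d': 1, 'q': 4, 'e': 12, 'r': 7}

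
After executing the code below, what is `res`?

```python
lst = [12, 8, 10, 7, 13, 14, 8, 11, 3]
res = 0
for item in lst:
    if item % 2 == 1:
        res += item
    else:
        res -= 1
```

29

item=12: not odd, res = 0-1 = -1
item=8: not odd, res = (-1)-1 = -2
item=10: not odd, res = (-2)-1 = -3
item=7: odd, res = (-3)+7 = 4
item=13: odd, res = 4+13 = 17
item=14: not odd, res = 17-1 = 16
item=8: not odd, res = 16-1 = 15
item=11: odd, res = 15+11 = 26
item=3: odd, res = 26+3 = 29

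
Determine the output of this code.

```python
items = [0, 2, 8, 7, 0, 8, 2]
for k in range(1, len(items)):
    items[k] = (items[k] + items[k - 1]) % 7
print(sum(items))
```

21

k=1: items[1] = (2+0)%7 = 2 → [0, 2, 8, 7, 0, 8, 2]
k=2: items[2] = (8+2)%7 = 3 → [0, 2, 3, 7, 0, 8, 2]
k=3: items[3] = (7+3)%7 = 3 → [0, 2, 3, 3, 0, 8, 2]
k=4: items[4] = (0+3)%7 = 3 → [0, 2, 3, 3, 3, 8, 2]
k=5: items[5] = (8+3)%7 = 4 → [0, 2, 3, 3, 3, 4, 2]
k=6: items[6] = (2+4)%7 = 6 → [0, 2, 3, 3, 3, 4, 6]
sum = 21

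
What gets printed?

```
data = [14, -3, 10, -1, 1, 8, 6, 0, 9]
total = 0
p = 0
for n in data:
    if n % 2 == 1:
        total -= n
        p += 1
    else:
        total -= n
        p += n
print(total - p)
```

-86

n=14: not odd, total = 0-14 = -14; p=14
n=-3: odd, total = (-14)-(-3) = -11; p=15
n=10: not odd, total = (-11)-10 = -21; p=25
n=-1: odd, total = (-21)-(-1) = -20; p=26
n=1: odd, total = (-20)-1 = -21; p=27
n=8: not odd, total = (-21)-8 = -29; p=35
n=6: not odd, total = (-29)-6 = -35; p=41
n=0: not odd, total = (-35)-0 = -35; p=41
n=9: odd, total = (-35)-9 = -44; p=42
total-p = (-44)-42 = -86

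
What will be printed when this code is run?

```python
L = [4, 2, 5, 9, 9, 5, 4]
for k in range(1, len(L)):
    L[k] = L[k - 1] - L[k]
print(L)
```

k=1: L[1] = 4-2 = 2 → [4, 2, 5, 9, 9, 5, 4]
k=2: L[2] = 2-5 = -3 → [4, 2, -3, 9, 9, 5, 4]
k=3: L[3] = (-3)-9 = -12 → [4, 2, -3, -12, 9, 5, 4]
k=4: L[4] = (-12)-9 = -21 → [4, 2, -3, -12, -21, 5, 4]
k=5: L[5] = (-21)-5 = -26 → [4, 2, -3, -12, -21, -26, 4]
k=6: L[6] = (-26)-4 = -30 → [4, 2, -3, -12, -21, -26, -30]

[4, 2, -3, -12, -21, -26, -30]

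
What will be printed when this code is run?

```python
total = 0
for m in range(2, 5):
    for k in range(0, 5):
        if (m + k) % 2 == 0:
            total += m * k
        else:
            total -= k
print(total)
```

34

m=2,k=0: even sum, total = 0+0 = 0
m=2,k=1: odd sum, total = 0-1 = -1
m=2,k=2: even sum, total = (-1)+4 = 3
m=2,k=3: odd sum, total = 3-3 = 0
m=2,k=4: even sum, total = 0+8 = 8
m=3,k=0: odd sum, total = 8-0 = 8
m=3,k=1: even sum, total = 8+3 = 11
m=3,k=2: odd sum, total = 11-2 = 9
m=3,k=3: even sum, total = 9+9 = 18
m=3,k=4: odd sum, total = 18-4 = 14
m=4,k=0: even sum, total = 14+0 = 14
m=4,k=1: odd sum, total = 14-1 = 13
m=4,k=2: even sum, total = 13+8 = 21
m=4,k=3: odd sum, total = 21-3 = 18
m=4,k=4: even sum, total = 18+16 = 34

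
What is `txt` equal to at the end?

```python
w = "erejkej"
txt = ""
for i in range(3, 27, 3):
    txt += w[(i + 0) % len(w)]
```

i=3: add w[3]='j' → 'j'
i=6: add w[6]='j' → 'jj'
i=9: add w[2]='e' → 'jje'
i=12: add w[5]='e' → 'jjee'
i=15: add w[1]='r' → 'jjeer'
i=18: add w[4]='k' → 'jjeerk'
i=21: add w[0]='e' → 'jjeerke'
i=24: add w[3]='j' → 'jjeerkej'

'jjeerkej'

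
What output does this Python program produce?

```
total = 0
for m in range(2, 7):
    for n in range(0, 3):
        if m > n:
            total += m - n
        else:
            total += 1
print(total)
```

m=2,n=0: 2>0, total = 0+2 = 2
m=2,n=1: 2>1, total = 2+1 = 3
m=2,n=2: not 2>2, total = 3+1 = 4
m=3,n=0: 3>0, total = 4+3 = 7
m=3,n=1: 3>1, total = 7+2 = 9
m=3,n=2: 3>2, total = 9+1 = 10
m=4,n=0: 4>0, total = 10+4 = 14
m=4,n=1: 4>1, total = 14+3 = 17
m=4,n=2: 4>2, total = 17+2 = 19
m=5,n=0: 5>0, total = 19+5 = 24
m=5,n=1: 5>1, total = 24+4 = 28
m=5,n=2: 5>2, total = 28+3 = 31
m=6,n=0: 6>0, total = 31+6 = 37
m=6,n=1: 6>1, total = 37+5 = 42
m=6,n=2: 6>2, total = 42+4 = 46

46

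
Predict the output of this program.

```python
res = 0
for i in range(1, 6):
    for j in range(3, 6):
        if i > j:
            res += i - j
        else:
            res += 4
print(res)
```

52

i=1,j=3: not 1>3, res = 0+4 = 4
i=1,j=4: not 1>4, res = 4+4 = 8
i=1,j=5: not 1>5, res = 8+4 = 12
i=2,j=3: not 2>3, res = 12+4 = 16
i=2,j=4: not 2>4, res = 16+4 = 20
i=2,j=5: not 2>5, res = 20+4 = 24
i=3,j=3: not 3>3, res = 24+4 = 28
i=3,j=4: not 3>4, res = 28+4 = 32
i=3,j=5: not 3>5, res = 32+4 = 36
i=4,j=3: 4>3, res = 36+1 = 37
i=4,j=4: not 4>4, res = 37+4 = 41
i=4,j=5: not 4>5, res = 41+4 = 45
i=5,j=3: 5>3, res = 45+2 = 47
i=5,j=4: 5>4, res = 47+1 = 48
i=5,j=5: not 5>5, res = 48+4 = 52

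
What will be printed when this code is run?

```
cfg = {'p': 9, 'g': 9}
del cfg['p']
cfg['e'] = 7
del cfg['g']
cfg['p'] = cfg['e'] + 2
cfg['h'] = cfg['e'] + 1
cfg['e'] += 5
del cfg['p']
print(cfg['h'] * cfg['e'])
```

96

del 'p' → {'g': 9}
cfg['e'] = 7 → {'g': 9, 'e': 7}
del 'g' → {'e': 7}
cfg['p'] = cfg['e']+2 = 9 → {'e': 7, 'p': 9}
cfg['h'] = cfg['e']+1 = 8 → {'e': 7, 'p': 9, 'h': 8}
cfg['e'] = 7+5 = 12 → {'e': 12, 'p': 9, 'h': 8}
del 'p' → {'e': 12, 'h': 8}
cfg['h']*cfg['e'] = 8*12 = 96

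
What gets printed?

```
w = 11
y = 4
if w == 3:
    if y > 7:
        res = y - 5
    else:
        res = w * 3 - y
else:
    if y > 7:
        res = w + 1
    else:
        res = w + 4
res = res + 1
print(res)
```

16

w=11, y=4
w == 3 is False; y > 7 is False
→ res = w + 4 = 15
res = 15+1 = 16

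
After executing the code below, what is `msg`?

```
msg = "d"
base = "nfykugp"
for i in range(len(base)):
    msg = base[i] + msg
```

i=0: prepend 'n' → 'nd'
i=1: prepend 'f' → 'fnd'
i=2: prepend 'y' → 'yfnd'
i=3: prepend 'k' → 'kyfnd'
i=4: prepend 'u' → 'ukyfnd'
i=5: prepend 'g' → 'gukyfnd'
i=6: prepend 'p' → 'pgukyfnd'

'pgukyfnd'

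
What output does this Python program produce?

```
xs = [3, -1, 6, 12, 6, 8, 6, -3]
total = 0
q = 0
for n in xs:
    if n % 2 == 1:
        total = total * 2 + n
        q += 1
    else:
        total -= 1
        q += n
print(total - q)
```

n=3: odd, total = 0*2+3 = 3; q=1
n=-1: odd, total = 3*2+(-1) = 5; q=2
n=6: not odd, total = 5-1 = 4; q=8
n=12: not odd, total = 4-1 = 3; q=20
n=6: not odd, total = 3-1 = 2; q=26
n=8: not odd, total = 2-1 = 1; q=34
n=6: not odd, total = 1-1 = 0; q=40
n=-3: odd, total = 0*2+(-3) = -3; q=41
total-q = (-3)-41 = -44

-44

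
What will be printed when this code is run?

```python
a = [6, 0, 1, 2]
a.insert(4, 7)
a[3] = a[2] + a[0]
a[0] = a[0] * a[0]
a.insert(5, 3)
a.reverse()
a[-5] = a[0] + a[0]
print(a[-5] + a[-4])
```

13

insert 7 at 4 → [6, 0, 1, 2, 7]
a[3] = a[2]+a[0] = 1+6 = 7 → [6, 0, 1, 7, 7]
a[0] = a[0]*a[0] = 6*6 = 36 → [36, 0, 1, 7, 7]
insert 3 at 5 → [36, 0, 1, 7, 7, 3]
reverse → [3, 7, 7, 1, 0, 36]
a[-5] = a[0]+a[0] = 3+3 = 6 → [3, 6, 7, 1, 0, 36]
a[-5]+a[-4] = 6+7 = 13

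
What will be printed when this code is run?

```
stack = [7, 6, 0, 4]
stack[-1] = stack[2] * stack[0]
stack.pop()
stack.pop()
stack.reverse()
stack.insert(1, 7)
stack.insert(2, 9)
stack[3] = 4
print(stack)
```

[6, 7, 9, 4]

stack[-1] = stack[2]*stack[0] = 0*7 = 0 → [7, 6, 0, 0]
pop() removes 0 → [7, 6, 0]
pop() removes 0 → [7, 6]
reverse → [6, 7]
insert 7 at 1 → [6, 7, 7]
insert 9 at 2 → [6, 7, 9, 7]
stack[3] = 4 → [6, 7, 9, 4]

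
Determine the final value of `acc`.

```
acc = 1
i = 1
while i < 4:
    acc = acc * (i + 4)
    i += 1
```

i=1: acc = 1*5 = 5
i=2: acc = 5*6 = 30
i=3: acc = 30*7 = 210

210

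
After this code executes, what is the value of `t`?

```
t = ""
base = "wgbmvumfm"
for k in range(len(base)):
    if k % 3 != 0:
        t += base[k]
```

k=0: skip
k=1: add 'g' → 'g'
k=2: add 'b' → 'gb'
k=3: skip
k=4: add 'v' → 'gbv'
k=5: add 'u' → 'gbvu'
k=6: skip
k=7: add 'f' → 'gbvuf'
k=8: add 'm' → 'gbvufm'

'gbvufm'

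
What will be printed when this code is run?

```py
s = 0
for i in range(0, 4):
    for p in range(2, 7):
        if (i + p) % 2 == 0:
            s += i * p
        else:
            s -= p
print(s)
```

16

i=0,p=2: even sum, s = 0+0 = 0
i=0,p=3: odd sum, s = 0-3 = -3
i=0,p=4: even sum, s = (-3)+0 = -3
i=0,p=5: odd sum, s = (-3)-5 = -8
i=0,p=6: even sum, s = (-8)+0 = -8
i=1,p=2: odd sum, s = (-8)-2 = -10
i=1,p=3: even sum, s = (-10)+3 = -7
i=1,p=4: odd sum, s = (-7)-4 = -11
i=1,p=5: even sum, s = (-11)+5 = -6
i=1,p=6: odd sum, s = (-6)-6 = -12
i=2,p=2: even sum, s = (-12)+4 = -8
i=2,p=3: odd sum, s = (-8)-3 = -11
i=2,p=4: even sum, s = (-11)+8 = -3
i=2,p=5: odd sum, s = (-3)-5 = -8
i=2,p=6: even sum, s = (-8)+12 = 4
i=3,p=2: odd sum, s = 4-2 = 2
i=3,p=3: even sum, s = 2+9 = 11
i=3,p=4: odd sum, s = 11-4 = 7
i=3,p=5: even sum, s = 7+15 = 22
i=3,p=6: odd sum, s = 22-6 = 16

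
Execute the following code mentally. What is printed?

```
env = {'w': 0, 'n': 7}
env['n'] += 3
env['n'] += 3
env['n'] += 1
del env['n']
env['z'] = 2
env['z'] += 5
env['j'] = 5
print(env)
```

{'w': 0, 'z': 7, 'j': 5}

env['n'] = 7+3 = 10 → {'w': 0, 'n': 10}
env['n'] = 10+3 = 13 → {'w': 0, 'n': 13}
env['n'] = 13+1 = 14 → {'w': 0, 'n': 14}
del 'n' → {'w': 0}
env['z'] = 2 → {'w': 0, 'z': 2}
env['z'] = 2+5 = 7 → {'w': 0, 'z': 7}
env['j'] = 5 → {'w': 0, 'z': 7, 'j': 5}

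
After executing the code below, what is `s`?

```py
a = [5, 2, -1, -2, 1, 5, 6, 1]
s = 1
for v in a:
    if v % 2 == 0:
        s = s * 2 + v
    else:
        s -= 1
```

v=5: not even, s = 1-1 = 0
v=2: even, s = 0*2+2 = 2
v=-1: not even, s = 2-1 = 1
v=-2: even, s = 1*2+(-2) = 0
v=1: not even, s = 0-1 = -1
v=5: not even, s = (-1)-1 = -2
v=6: even, s = (-2)*2+6 = 2
v=1: not even, s = 2-1 = 1

1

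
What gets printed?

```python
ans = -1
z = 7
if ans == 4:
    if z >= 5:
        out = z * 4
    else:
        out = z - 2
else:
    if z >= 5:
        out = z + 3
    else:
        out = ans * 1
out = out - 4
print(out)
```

6

ans=-1, z=7
ans == 4 is False; z >= 5 is True
→ out = z + 3 = 10
out = 10-4 = 6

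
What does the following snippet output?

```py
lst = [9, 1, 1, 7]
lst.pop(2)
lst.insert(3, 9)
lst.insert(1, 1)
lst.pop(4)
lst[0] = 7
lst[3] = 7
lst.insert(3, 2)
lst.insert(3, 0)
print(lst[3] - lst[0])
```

-7

pop(2) removes 1 → [9, 1, 7]
insert 9 at 3 → [9, 1, 7, 9]
insert 1 at 1 → [9, 1, 1, 7, 9]
pop(4) removes 9 → [9, 1, 1, 7]
lst[0] = 7 → [7, 1, 1, 7]
lst[3] = 7 → [7, 1, 1, 7]
insert 2 at 3 → [7, 1, 1, 2, 7]
insert 0 at 3 → [7, 1, 1, 0, 2, 7]
lst[3]-lst[0] = 0-7 = -7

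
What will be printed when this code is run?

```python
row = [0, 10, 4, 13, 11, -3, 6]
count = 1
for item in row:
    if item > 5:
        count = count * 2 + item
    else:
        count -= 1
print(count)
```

150

item=0: not >5, count = 1-1 = 0
item=10: >5, count = 0*2+10 = 10
item=4: not >5, count = 10-1 = 9
item=13: >5, count = 9*2+13 = 31
item=11: >5, count = 31*2+11 = 73
item=-3: not >5, count = 73-1 = 72
item=6: >5, count = 72*2+6 = 150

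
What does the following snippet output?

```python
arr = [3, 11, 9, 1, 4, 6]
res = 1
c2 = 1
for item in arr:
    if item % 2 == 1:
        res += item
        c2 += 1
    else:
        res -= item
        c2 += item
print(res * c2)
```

item=3: odd, res = 1+3 = 4; c2=2
item=11: odd, res = 4+11 = 15; c2=3
item=9: odd, res = 15+9 = 24; c2=4
item=1: odd, res = 24+1 = 25; c2=5
item=4: not odd, res = 25-4 = 21; c2=9
item=6: not odd, res = 21-6 = 15; c2=15
res*c2 = 15*15 = 225

225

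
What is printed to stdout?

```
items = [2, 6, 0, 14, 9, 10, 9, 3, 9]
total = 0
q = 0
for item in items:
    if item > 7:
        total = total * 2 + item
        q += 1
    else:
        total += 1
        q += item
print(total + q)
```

477

item=2: not >7, total = 0+1 = 1; q=2
item=6: not >7, total = 1+1 = 2; q=8
item=0: not >7, total = 2+1 = 3; q=8
item=14: >7, total = 3*2+14 = 20; q=9
item=9: >7, total = 20*2+9 = 49; q=10
item=10: >7, total = 49*2+10 = 108; q=11
item=9: >7, total = 108*2+9 = 225; q=12
item=3: not >7, total = 225+1 = 226; q=15
item=9: >7, total = 226*2+9 = 461; q=16
total+q = 461+16 = 477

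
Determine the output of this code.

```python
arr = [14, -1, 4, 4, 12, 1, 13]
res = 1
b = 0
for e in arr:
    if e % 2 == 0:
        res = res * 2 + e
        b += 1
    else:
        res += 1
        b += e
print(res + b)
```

191

e=14: even, res = 1*2+14 = 16; b=1
e=-1: not even, res = 16+1 = 17; b=0
e=4: even, res = 17*2+4 = 38; b=1
e=4: even, res = 38*2+4 = 80; b=2
e=12: even, res = 80*2+12 = 172; b=3
e=1: not even, res = 172+1 = 173; b=4
e=13: not even, res = 173+1 = 174; b=17
res+b = 174+17 = 191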